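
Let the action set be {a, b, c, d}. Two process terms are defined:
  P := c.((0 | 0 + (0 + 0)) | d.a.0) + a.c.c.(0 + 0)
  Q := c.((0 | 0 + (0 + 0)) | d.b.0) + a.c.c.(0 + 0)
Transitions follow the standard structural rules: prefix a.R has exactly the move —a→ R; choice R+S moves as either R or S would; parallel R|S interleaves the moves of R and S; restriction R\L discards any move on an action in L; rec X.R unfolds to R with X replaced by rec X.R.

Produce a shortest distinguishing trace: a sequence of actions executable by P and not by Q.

LTS(P): 7 reachable states
  u0 = c.((0 | 0 + (0 + 0)) | d.a.0) + a.c.c.(0 + 0) → ··a··> u1, ··c··> u2
  u1 = c.c.(0 + 0) → ··c··> u3
  u2 = (0 | 0 + (0 + 0)) | d.a.0 → ··d··> u4
  u3 = c.(0 + 0) → ··c··> u5
  u4 = (0 | 0 + (0 + 0)) | a.0 → ··a··> u6
  u5 = 0 + 0 → (no moves)
  u6 = (0 | 0 + (0 + 0)) | 0 → (no moves)
LTS(Q): 7 reachable states
  v0 = c.((0 | 0 + (0 + 0)) | d.b.0) + a.c.c.(0 + 0) → ··a··> v1, ··c··> v2
  v1 = c.c.(0 + 0) → ··c··> v3
  v2 = (0 | 0 + (0 + 0)) | d.b.0 → ··d··> v4
  v3 = c.(0 + 0) → ··c··> v5
  v4 = (0 | 0 + (0 + 0)) | b.0 → ··b··> v6
  v5 = 0 + 0 → (no moves)
  v6 = (0 | 0 + (0 + 0)) | 0 → (no moves)
Run σ = ⟨cda⟩ on P: start {u0}
  [1] c ⇒ {u2}
  [2] d ⇒ {u4}
  [3] a ⇒ {u6}
  ✓ P
Run σ = ⟨cda⟩ on Q: start {v0}
  [1] c ⇒ {v2}
  [2] d ⇒ {v4}
  [3] a ⇒ ∅ (Q stuck)

cda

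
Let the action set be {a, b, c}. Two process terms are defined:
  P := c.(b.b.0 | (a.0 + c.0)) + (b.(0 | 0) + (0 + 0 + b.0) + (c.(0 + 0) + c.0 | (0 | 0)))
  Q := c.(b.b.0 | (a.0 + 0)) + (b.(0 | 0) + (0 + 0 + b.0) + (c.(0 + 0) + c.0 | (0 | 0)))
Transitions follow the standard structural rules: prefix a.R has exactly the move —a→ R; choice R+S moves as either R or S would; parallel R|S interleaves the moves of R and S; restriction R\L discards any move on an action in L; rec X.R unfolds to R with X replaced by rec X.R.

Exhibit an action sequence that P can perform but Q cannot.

cc

P's transition system — 10 states:
  u0 = c.(b.b.0 | (a.0 + c.0)) + (b.(0 | 0) + (0 + 0 + b.0) + (c.(0 + 0) + c.0 | (0 | 0))) → —b→ u1, —b→ u2, —c→ u3, —c→ u4, —c→ u5
  u1 = 0 → deadlocked
  u2 = 0 | 0 → deadlocked
  u3 = 0 + 0 → deadlocked
  u4 = 0 | (0 | 0) → deadlocked
  u5 = b.b.0 | (a.0 + c.0) → —a→ u6, —b→ u7, —c→ u6
  u6 = b.b.0 | 0 → —b→ u8
  u7 = b.0 | (a.0 + c.0) → —a→ u8, —b→ u9, —c→ u8
  u8 = b.0 | 0 → —b→ u2
  u9 = 0 | (a.0 + c.0) → —a→ u2, —c→ u2
Q's transition system — 10 states:
  v0 = c.(b.b.0 | (a.0 + 0)) + (b.(0 | 0) + (0 + 0 + b.0) + (c.(0 + 0) + c.0 | (0 | 0))) → —b→ v1, —b→ v2, —c→ v3, —c→ v4, —c→ v5
  v1 = 0 → deadlocked
  v2 = 0 | 0 → deadlocked
  v3 = 0 + 0 → deadlocked
  v4 = 0 | (0 | 0) → deadlocked
  v5 = b.b.0 | (a.0 + 0) → —a→ v6, —b→ v7
  v6 = b.b.0 | 0 → —b→ v8
  v7 = b.0 | (a.0 + 0) → —a→ v8, —b→ v9
  v8 = b.0 | 0 → —b→ v2
  v9 = 0 | (a.0 + 0) → —a→ v2
Executing cc from P (initial set {u0}):
  [1] c ⇒ {u3, u4, u5}
  [2] c ⇒ {u6}
  — P admits the full trace.
Executing cc from Q (initial set {v0}):
  [1] c ⇒ {v3, v4, v5}
  [2] c ⇒ no successor for Q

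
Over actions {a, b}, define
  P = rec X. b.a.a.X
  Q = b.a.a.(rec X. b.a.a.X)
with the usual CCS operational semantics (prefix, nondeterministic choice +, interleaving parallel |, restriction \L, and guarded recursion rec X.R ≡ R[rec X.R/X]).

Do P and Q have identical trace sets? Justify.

LTS(P): 3 reachable states
  s0 = rec X. b.a.a.X ⊢ =b=> s1
  s1 = a.a.(rec X. b.a.a.X) ⊢ =a=> s2
  s2 = a.(rec X. b.a.a.X) ⊢ =a=> s0
LTS(Q): 4 reachable states
  t0 = b.a.a.(rec X. b.a.a.X) ⊢ =b=> t1
  t1 = a.a.(rec X. b.a.a.X) ⊢ =a=> t2
  t2 = a.(rec X. b.a.a.X) ⊢ =a=> t3
  t3 = rec X. b.a.a.X ⊢ =b=> t1
Coarsest stable partition (strong bisimilarity classes):
  B0 = {s0, t0, t3}
  B1 = {s1, t1}
  B2 = {s2, t2}
s0 ∈ B0, t0 ∈ B0 → same block
Bisimilar ⇒ trace-equivalent.

trace-equivalent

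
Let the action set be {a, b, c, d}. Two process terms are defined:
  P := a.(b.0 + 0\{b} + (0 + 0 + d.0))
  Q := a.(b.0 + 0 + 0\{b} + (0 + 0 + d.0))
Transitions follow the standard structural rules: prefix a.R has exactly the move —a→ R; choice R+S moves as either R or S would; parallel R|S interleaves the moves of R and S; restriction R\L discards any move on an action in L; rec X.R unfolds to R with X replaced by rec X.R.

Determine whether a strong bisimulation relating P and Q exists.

P ~ Q

Reachable graph of P (3 states):
  u0 = a.(b.0 + 0\{b} + (0 + 0 + d.0)) ⊢ ··a··> u1
  u1 = b.0 + 0\{b} + (0 + 0 + d.0) ⊢ ··b··> u2, ··d··> u2
  u2 = 0 ⊢ deadlocked
Reachable graph of Q (3 states):
  v0 = a.(b.0 + 0 + 0\{b} + (0 + 0 + d.0)) ⊢ ··a··> v1
  v1 = b.0 + 0 + 0\{b} + (0 + 0 + d.0) ⊢ ··b··> v2, ··d··> v2
  v2 = 0 ⊢ deadlocked
Coarsest stable partition (strong bisimilarity classes):
  B0 = {u0, v0}
  B1 = {u1, v1}
  B2 = {u2, v2}
u0 ∈ B0, v0 ∈ B0 → same block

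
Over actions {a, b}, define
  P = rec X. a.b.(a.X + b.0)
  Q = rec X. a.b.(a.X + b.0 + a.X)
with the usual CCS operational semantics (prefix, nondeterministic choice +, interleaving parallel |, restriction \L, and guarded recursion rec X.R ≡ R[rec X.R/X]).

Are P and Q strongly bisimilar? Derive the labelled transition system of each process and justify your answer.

bisimilar

LTS(P): 4 reachable states
  p0 = rec X. a.b.(a.X + b.0) has moves --a--▸ p1
  p1 = b.(a.(rec X. a.b.(a.X + b.0)) + b.0) has moves --b--▸ p2
  p2 = a.(rec X. a.b.(a.X + b.0)) + b.0 has moves --a--▸ p0, --b--▸ p3
  p3 = 0 has moves deadlocked
LTS(Q): 4 reachable states
  q0 = rec X. a.b.(a.X + b.0 + a.X) has moves --a--▸ q1
  q1 = b.(a.(rec X. a.b.(a.X + b.0 + a.X)) + b.0 + a.(rec X. a.b.(a.X + b.0 + a.X))) has moves --b--▸ q2
  q2 = a.(rec X. a.b.(a.X + b.0 + a.X)) + b.0 + a.(rec X. a.b.(a.X + b.0 + a.X)) has moves --a--▸ q0, --b--▸ q3
  q3 = 0 has moves deadlocked
Coarsest stable partition (strong bisimilarity classes):
  B0 = {p0, q0}
  B1 = {p1, q1}
  B2 = {p2, q2}
  B3 = {p3, q3}
p0 ∈ B0, q0 ∈ B0 → same block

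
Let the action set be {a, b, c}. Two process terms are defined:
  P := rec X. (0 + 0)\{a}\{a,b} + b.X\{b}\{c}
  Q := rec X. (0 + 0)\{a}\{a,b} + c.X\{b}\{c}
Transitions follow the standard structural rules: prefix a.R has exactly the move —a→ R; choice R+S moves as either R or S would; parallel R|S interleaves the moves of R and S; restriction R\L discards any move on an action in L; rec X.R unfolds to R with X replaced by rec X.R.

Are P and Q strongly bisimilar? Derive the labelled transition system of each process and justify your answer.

LTS(P): 2 reachable states
  p0 = rec X. (0 + 0)\{a}\{a,b} + b.X\{b}\{c} → -b-> p1
  p1 = (rec X. (0 + 0)\{a}\{a,b} + b.X\{b}\{c})\{b}\{c} → ·
LTS(Q): 2 reachable states
  q0 = rec X. (0 + 0)\{a}\{a,b} + c.X\{b}\{c} → -c-> q1
  q1 = (rec X. (0 + 0)\{a}\{a,b} + c.X\{b}\{c})\{b}\{c} → ·
Coarsest stable partition (strong bisimilarity classes):
  B0 = {p0}
  B1 = {p1, q1}
  B2 = {q0}
p0 ∈ B0, q0 ∈ B2 → different blocks

NO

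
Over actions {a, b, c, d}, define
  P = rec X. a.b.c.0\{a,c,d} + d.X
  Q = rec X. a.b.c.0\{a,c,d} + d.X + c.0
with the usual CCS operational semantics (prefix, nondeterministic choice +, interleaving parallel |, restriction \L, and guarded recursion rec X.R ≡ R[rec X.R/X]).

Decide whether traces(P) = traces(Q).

trace-distinct — witness ⟨c⟩

LTS(P): 4 reachable states
  u0 = rec X. a.b.c.0\{a,c,d} + d.X ⊢ =a=> u1, =d=> u0
  u1 = b.c.0\{a,c,d} ⊢ =b=> u2
  u2 = c.0\{a,c,d} ⊢ =c=> u3
  u3 = 0\{a,c,d} ⊢ (no moves)
LTS(Q): 5 reachable states
  v0 = rec X. a.b.c.0\{a,c,d} + d.X + c.0 ⊢ =a=> v1, =c=> v2, =d=> v0
  v1 = b.c.0\{a,c,d} ⊢ =b=> v3
  v2 = 0 ⊢ (no moves)
  v3 = c.0\{a,c,d} ⊢ =c=> v4
  v4 = 0\{a,c,d} ⊢ (no moves)
Run σ = ⟨c⟩ on Q: start {v0}
  [1] c ⇒ {v2}
  — Q admits the full trace.
Run σ = ⟨c⟩ on P: start {u0}
  [1] c ⇒ ∅  — P cannot continue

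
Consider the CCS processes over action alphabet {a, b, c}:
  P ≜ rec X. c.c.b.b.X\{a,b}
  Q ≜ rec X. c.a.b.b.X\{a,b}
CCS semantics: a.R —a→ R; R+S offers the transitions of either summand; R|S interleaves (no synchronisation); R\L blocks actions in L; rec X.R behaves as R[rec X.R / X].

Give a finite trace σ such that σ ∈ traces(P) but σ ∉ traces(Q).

cc

Reachable graph of P (7 states):
  p0 = rec X. c.c.b.b.X\{a,b} :: —c→ p1
  p1 = c.b.b.(rec X. c.c.b.b.X\{a,b})\{a,b} :: —c→ p2
  p2 = b.b.(rec X. c.c.b.b.X\{a,b})\{a,b} :: —b→ p3
  p3 = b.(rec X. c.c.b.b.X\{a,b})\{a,b} :: —b→ p4
  p4 = (rec X. c.c.b.b.X\{a,b})\{a,b} :: —c→ p5
  p5 = (c.b.b.(rec X. c.c.b.b.X\{a,b})\{a,b})\{a,b} :: —c→ p6
  p6 = (b.b.(rec X. c.c.b.b.X\{a,b})\{a,b})\{a,b} :: stopped
Reachable graph of Q (6 states):
  q0 = rec X. c.a.b.b.X\{a,b} :: —c→ q1
  q1 = a.b.b.(rec X. c.a.b.b.X\{a,b})\{a,b} :: —a→ q2
  q2 = b.b.(rec X. c.a.b.b.X\{a,b})\{a,b} :: —b→ q3
  q3 = b.(rec X. c.a.b.b.X\{a,b})\{a,b} :: —b→ q4
  q4 = (rec X. c.a.b.b.X\{a,b})\{a,b} :: —c→ q5
  q5 = (a.b.b.(rec X. c.a.b.b.X\{a,b})\{a,b})\{a,b} :: stopped
Run σ = ⟨cc⟩ on P: start {p0}
  after c @ step 1: {p1}
  after c @ step 2: {p2}
  ✓ P
Run σ = ⟨cc⟩ on Q: start {q0}
  after c @ step 1: {q1}
  after c @ step 2: ∅ (Q stuck)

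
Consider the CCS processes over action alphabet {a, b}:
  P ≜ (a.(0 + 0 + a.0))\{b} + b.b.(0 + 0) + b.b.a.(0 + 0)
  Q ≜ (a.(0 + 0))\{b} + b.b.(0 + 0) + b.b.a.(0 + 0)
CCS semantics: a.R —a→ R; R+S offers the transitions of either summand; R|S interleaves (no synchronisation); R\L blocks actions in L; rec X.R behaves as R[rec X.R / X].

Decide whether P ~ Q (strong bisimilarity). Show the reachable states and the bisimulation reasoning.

not bisimilar

P's transition system — 7 states:
  p0 = (a.(0 + 0 + a.0))\{b} + b.b.(0 + 0) + b.b.a.(0 + 0) | -a-> p1, -b-> p2, -b-> p3
  p1 = (0 + 0 + a.0)\{b} | -a-> p4
  p2 = b.(0 + 0) | -b-> p5
  p3 = b.a.(0 + 0) | -b-> p6
  p4 = 0\{b} | ∅
  p5 = 0 + 0 | ∅
  p6 = a.(0 + 0) | -a-> p5
Q's transition system — 6 states:
  q0 = (a.(0 + 0))\{b} + b.b.(0 + 0) + b.b.a.(0 + 0) | -a-> q1, -b-> q2, -b-> q3
  q1 = (0 + 0)\{b} | ∅
  q2 = b.(0 + 0) | -b-> q4
  q3 = b.a.(0 + 0) | -b-> q5
  q4 = 0 + 0 | ∅
  q5 = a.(0 + 0) | -a-> q4
Coarsest stable partition (strong bisimilarity classes):
  B0 = {p0}
  B1 = {p2, q2}
  B2 = {p4, p5, q1, q4}
  B3 = {p3, q3}
  B4 = {p1, p6, q5}
  B5 = {q0}
p0 ∈ B0, q0 ∈ B5 → different blocks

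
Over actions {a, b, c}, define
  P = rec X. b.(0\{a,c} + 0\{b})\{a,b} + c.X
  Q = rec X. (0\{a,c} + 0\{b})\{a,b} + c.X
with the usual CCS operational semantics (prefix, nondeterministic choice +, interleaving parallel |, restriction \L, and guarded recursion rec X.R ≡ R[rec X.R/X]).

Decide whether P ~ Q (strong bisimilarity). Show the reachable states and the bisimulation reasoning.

NO

LTS(P): 2 reachable states
  p0 = rec X. b.(0\{a,c} + 0\{b})\{a,b} + c.X :: ··b··> p1, ··c··> p0
  p1 = (0\{a,c} + 0\{b})\{a,b} :: ∅
LTS(Q): 1 reachable states
  q0 = rec X. (0\{a,c} + 0\{b})\{a,b} + c.X :: ··c··> q0
Coarsest stable partition (strong bisimilarity classes):
  B0 = {p0}
  B1 = {p1}
  B2 = {q0}
p0 ∈ B0, q0 ∈ B2 → different blocks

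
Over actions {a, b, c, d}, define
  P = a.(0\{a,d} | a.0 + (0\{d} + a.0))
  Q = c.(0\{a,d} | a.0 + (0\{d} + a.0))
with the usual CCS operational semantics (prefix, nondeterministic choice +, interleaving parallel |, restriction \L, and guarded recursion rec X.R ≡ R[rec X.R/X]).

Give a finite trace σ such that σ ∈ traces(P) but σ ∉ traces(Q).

a

LTS(P): 4 reachable states
  s0 = a.(0\{a,d} | a.0 + (0\{d} + a.0)) | ··a··> s1
  s1 = 0\{a,d} | a.0 + (0\{d} + a.0) | ··a··> s2, ··a··> s3
  s2 = 0 | (no moves)
  s3 = 0\{a,d} | 0 | (no moves)
LTS(Q): 4 reachable states
  t0 = c.(0\{a,d} | a.0 + (0\{d} + a.0)) | ··c··> t1
  t1 = 0\{a,d} | a.0 + (0\{d} + a.0) | ··a··> t2, ··a··> t3
  t2 = 0 | (no moves)
  t3 = 0\{a,d} | 0 | (no moves)
Trace ⟨a⟩ through P, begin at {s0}:
  [1] a ⇒ {s1}
  — P admits the full trace.
Trace ⟨a⟩ through Q, begin at {t0}:
  [1] a ⇒ ∅ (Q stuck)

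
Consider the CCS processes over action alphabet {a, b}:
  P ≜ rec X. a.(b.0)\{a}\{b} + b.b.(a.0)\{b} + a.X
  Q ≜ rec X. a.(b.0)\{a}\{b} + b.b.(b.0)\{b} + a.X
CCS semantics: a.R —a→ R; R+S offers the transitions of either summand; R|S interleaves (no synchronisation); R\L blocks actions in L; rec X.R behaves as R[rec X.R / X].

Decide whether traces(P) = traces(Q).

Reachable graph of P (5 states):
  s0 = rec X. a.(b.0)\{a}\{b} + b.b.(a.0)\{b} + a.X has moves --a--▸ s0, --a--▸ s1, --b--▸ s2
  s1 = (b.0)\{a}\{b} has moves stopped
  s2 = b.(a.0)\{b} has moves --b--▸ s3
  s3 = (a.0)\{b} has moves --a--▸ s4
  s4 = 0\{b} has moves stopped
Reachable graph of Q (4 states):
  t0 = rec X. a.(b.0)\{a}\{b} + b.b.(b.0)\{b} + a.X has moves --a--▸ t0, --a--▸ t1, --b--▸ t2
  t1 = (b.0)\{a}\{b} has moves stopped
  t2 = b.(b.0)\{b} has moves --b--▸ t3
  t3 = (b.0)\{b} has moves stopped
Executing bba from P (initial set {s0}):
  after b @ step 1: {s2}
  after b @ step 2: {s3}
  after a @ step 3: {s4}
  ✓ P
Executing bba from Q (initial set {t0}):
  after b @ step 1: {t2}
  after b @ step 2: {t3}
  after a @ step 3: ∅ (Q stuck)

traces(P) ≠ traces(Q) — witness ⟨bba⟩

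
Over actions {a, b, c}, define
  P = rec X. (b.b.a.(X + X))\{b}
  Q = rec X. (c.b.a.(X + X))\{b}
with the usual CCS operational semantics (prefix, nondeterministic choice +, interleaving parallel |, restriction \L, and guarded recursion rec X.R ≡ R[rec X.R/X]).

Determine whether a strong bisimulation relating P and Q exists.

P's transition system — 1 states:
  p0 = rec X. (b.b.a.(X + X))\{b} :: (no moves)
Q's transition system — 2 states:
  q0 = rec X. (c.b.a.(X + X))\{b} :: --c--▸ q1
  q1 = (b.a.((rec X. (c.b.a.(X + X))\{b}) + (rec X. (c.b.a.(X + X))\{b})))\{b} :: (no moves)
Partition-refinement fixed point:
  B0 = {p0, q1}
  B1 = {q0}
p0 ∈ B0, q0 ∈ B1 → different blocks

P ≁ Q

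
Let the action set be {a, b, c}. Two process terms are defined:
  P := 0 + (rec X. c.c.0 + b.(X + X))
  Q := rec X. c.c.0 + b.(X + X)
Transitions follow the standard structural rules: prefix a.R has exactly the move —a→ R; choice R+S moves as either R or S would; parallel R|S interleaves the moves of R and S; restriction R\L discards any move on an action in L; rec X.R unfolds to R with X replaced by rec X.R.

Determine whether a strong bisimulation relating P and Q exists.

P's transition system — 4 states:
  s0 = 0 + (rec X. c.c.0 + b.(X + X)) has moves ··b··> s1, ··c··> s2
  s1 = (rec X. c.c.0 + b.(X + X)) + (rec X. c.c.0 + b.(X + X)) has moves ··b··> s1, ··c··> s2
  s2 = c.0 has moves ··c··> s3
  s3 = 0 has moves ·
Q's transition system — 4 states:
  t0 = rec X. c.c.0 + b.(X + X) has moves ··b··> t1, ··c··> t2
  t1 = (rec X. c.c.0 + b.(X + X)) + (rec X. c.c.0 + b.(X + X)) has moves ··b··> t1, ··c··> t2
  t2 = c.0 has moves ··c··> t3
  t3 = 0 has moves ·
Bisimilarity quotient blocks:
  B0 = {s0, s1, t0, t1}
  B1 = {s2, t2}
  B2 = {s3, t3}
s0 ∈ B0, t0 ∈ B0 → same block

YES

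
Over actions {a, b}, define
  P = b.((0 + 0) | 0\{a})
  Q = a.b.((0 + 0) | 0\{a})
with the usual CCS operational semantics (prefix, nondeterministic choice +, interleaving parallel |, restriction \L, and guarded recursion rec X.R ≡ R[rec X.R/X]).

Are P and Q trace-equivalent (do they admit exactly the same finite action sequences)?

traces(P) ≠ traces(Q) — witness ⟨b⟩

Reachable graph of P (2 states):
  p0 = b.((0 + 0) | 0\{a}) → --b--▸ p1
  p1 = (0 + 0) | 0\{a} → ·
Reachable graph of Q (3 states):
  q0 = a.b.((0 + 0) | 0\{a}) → --a--▸ q1
  q1 = b.((0 + 0) | 0\{a}) → --b--▸ q2
  q2 = (0 + 0) | 0\{a} → ·
Trace ⟨b⟩ through P, begin at {p0}:
  step 1 (b): {p1}
  P completes σ.
Trace ⟨b⟩ through Q, begin at {q0}:
  step 1 (b): no successor for Q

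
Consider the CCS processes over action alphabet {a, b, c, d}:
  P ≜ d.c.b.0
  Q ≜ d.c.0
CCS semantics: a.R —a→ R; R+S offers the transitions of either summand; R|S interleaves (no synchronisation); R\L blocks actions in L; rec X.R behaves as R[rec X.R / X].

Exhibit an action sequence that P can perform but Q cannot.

dcb

LTS(P): 4 reachable states
  p0 = d.c.b.0 | -d-> p1
  p1 = c.b.0 | -c-> p2
  p2 = b.0 | -b-> p3
  p3 = 0 | ∅
LTS(Q): 3 reachable states
  q0 = d.c.0 | -d-> q1
  q1 = c.0 | -c-> q2
  q2 = 0 | ∅
Executing dcb from P (initial set {p0}):
  [1] d ⇒ {p1}
  [2] c ⇒ {p2}
  [3] b ⇒ {p3}
  — P admits the full trace.
Executing dcb from Q (initial set {q0}):
  [1] d ⇒ {q1}
  [2] c ⇒ {q2}
  [3] b ⇒ ∅ (Q stuck)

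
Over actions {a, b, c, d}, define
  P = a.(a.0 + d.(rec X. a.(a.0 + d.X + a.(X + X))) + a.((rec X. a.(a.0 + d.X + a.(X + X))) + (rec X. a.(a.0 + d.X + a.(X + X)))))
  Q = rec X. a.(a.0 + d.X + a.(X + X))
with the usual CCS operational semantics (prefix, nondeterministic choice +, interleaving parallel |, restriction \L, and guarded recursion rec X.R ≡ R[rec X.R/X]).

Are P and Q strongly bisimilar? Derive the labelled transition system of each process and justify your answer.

P's transition system — 5 states:
  m0 = a.(a.0 + d.(rec X. a.(a.0 + d.X + a.(X + X))) + a.((rec X. a.(a.0 + d.X + a.(X + X))) + (rec X. a.(a.0 + d.X + a.(X + X))))) has moves -a-> m1
  m1 = a.0 + d.(rec X. a.(a.0 + d.X + a.(X + X))) + a.((rec X. a.(a.0 + d.X + a.(X + X))) + (rec X. a.(a.0 + d.X + a.(X + X)))) has moves -a-> m2, -a-> m3, -d-> m4
  m2 = (rec X. a.(a.0 + d.X + a.(X + X))) + (rec X. a.(a.0 + d.X + a.(X + X))) has moves -a-> m1
  m3 = 0 has moves (no moves)
  m4 = rec X. a.(a.0 + d.X + a.(X + X)) has moves -a-> m1
Q's transition system — 4 states:
  n0 = rec X. a.(a.0 + d.X + a.(X + X)) has moves -a-> n1
  n1 = a.0 + d.(rec X. a.(a.0 + d.X + a.(X + X))) + a.((rec X. a.(a.0 + d.X + a.(X + X))) + (rec X. a.(a.0 + d.X + a.(X + X)))) has moves -a-> n2, -a-> n3, -d-> n0
  n2 = (rec X. a.(a.0 + d.X + a.(X + X))) + (rec X. a.(a.0 + d.X + a.(X + X))) has moves -a-> n1
  n3 = 0 has moves (no moves)
Partition-refinement fixed point:
  B0 = {m0, m2, m4, n0, n2}
  B1 = {m1, n1}
  B2 = {m3, n3}
m0 ∈ B0, n0 ∈ B0 → same block

bisimilar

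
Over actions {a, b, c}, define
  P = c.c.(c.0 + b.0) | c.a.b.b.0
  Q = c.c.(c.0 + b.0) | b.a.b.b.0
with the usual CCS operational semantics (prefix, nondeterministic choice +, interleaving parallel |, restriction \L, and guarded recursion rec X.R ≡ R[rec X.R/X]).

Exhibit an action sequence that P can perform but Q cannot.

P's transition system — 20 states:
  s0 = c.c.(c.0 + b.0) | c.a.b.b.0 :: ··c··> s1, ··c··> s2
  s1 = c.(c.0 + b.0) | c.a.b.b.0 :: ··c··> s3, ··c··> s4
  s2 = c.c.(c.0 + b.0) | a.b.b.0 :: ··a··> s5, ··c··> s4
  s3 = (c.0 + b.0) | c.a.b.b.0 :: ··b··> s6, ··c··> s6, ··c··> s7
  s4 = c.(c.0 + b.0) | a.b.b.0 :: ··a··> s8, ··c··> s7
  s5 = c.c.(c.0 + b.0) | b.b.0 :: ··b··> s9, ··c··> s8
  s6 = 0 | c.a.b.b.0 :: ··c··> s10
  s7 = (c.0 + b.0) | a.b.b.0 :: ··a··> s11, ··b··> s10, ··c··> s10
  s8 = c.(c.0 + b.0) | b.b.0 :: ··b··> s12, ··c··> s11
  s9 = c.c.(c.0 + b.0) | b.0 :: ··b··> s13, ··c··> s12
  s10 = 0 | a.b.b.0 :: ··a··> s14
  s11 = (c.0 + b.0) | b.b.0 :: ··b··> s14, ··b··> s15, ··c··> s14
  s12 = c.(c.0 + b.0) | b.0 :: ··b··> s16, ··c··> s15
  s13 = c.c.(c.0 + b.0) | 0 :: ··c··> s16
  s14 = 0 | b.b.0 :: ··b··> s17
  s15 = (c.0 + b.0) | b.0 :: ··b··> s17, ··b··> s18, ··c··> s17
  s16 = c.(c.0 + b.0) | 0 :: ··c··> s18
  s17 = 0 | b.0 :: ··b··> s19
  s18 = (c.0 + b.0) | 0 :: ··b··> s19, ··c··> s19
  s19 = 0 | 0 :: stopped
Q's transition system — 20 states:
  t0 = c.c.(c.0 + b.0) | b.a.b.b.0 :: ··b··> t1, ··c··> t2
  t1 = c.c.(c.0 + b.0) | a.b.b.0 :: ··a··> t3, ··c··> t4
  t2 = c.(c.0 + b.0) | b.a.b.b.0 :: ··b··> t4, ··c··> t5
  t3 = c.c.(c.0 + b.0) | b.b.0 :: ··b··> t6, ··c··> t7
  t4 = c.(c.0 + b.0) | a.b.b.0 :: ··a··> t7, ··c··> t8
  t5 = (c.0 + b.0) | b.a.b.b.0 :: ··b··> t8, ··b··> t9, ··c··> t9
  t6 = c.c.(c.0 + b.0) | b.0 :: ··b··> t10, ··c··> t11
  t7 = c.(c.0 + b.0) | b.b.0 :: ··b··> t11, ··c··> t12
  t8 = (c.0 + b.0) | a.b.b.0 :: ··a··> t12, ··b··> t13, ··c··> t13
  t9 = 0 | b.a.b.b.0 :: ··b··> t13
  t10 = c.c.(c.0 + b.0) | 0 :: ··c··> t14
  t11 = c.(c.0 + b.0) | b.0 :: ··b··> t14, ··c··> t15
  t12 = (c.0 + b.0) | b.b.0 :: ··b··> t15, ··b··> t16, ··c··> t16
  t13 = 0 | a.b.b.0 :: ··a··> t16
  t14 = c.(c.0 + b.0) | 0 :: ··c··> t17
  t15 = (c.0 + b.0) | b.0 :: ··b··> t17, ··b··> t18, ··c··> t18
  t16 = 0 | b.b.0 :: ··b··> t18
  t17 = (c.0 + b.0) | 0 :: ··b··> t19, ··c··> t19
  t18 = 0 | b.0 :: ··b··> t19
  t19 = 0 | 0 :: stopped
Trace ⟨ca⟩ through P, begin at {s0}:
  after c @ step 1: {s1, s2}
  after a @ step 2: {s5}
  — P admits the full trace.
Trace ⟨ca⟩ through Q, begin at {t0}:
  after c @ step 1: {t2}
  after a @ step 2: ∅  — Q cannot continue

ca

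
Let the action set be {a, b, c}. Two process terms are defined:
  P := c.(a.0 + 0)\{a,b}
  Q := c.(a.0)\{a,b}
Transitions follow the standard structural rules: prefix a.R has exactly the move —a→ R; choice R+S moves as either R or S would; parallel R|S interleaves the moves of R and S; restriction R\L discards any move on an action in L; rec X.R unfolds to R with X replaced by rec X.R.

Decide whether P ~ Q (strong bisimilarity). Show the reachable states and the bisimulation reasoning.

YES

P's transition system — 2 states:
  m0 = c.(a.0 + 0)\{a,b} :: -c-> m1
  m1 = (a.0 + 0)\{a,b} :: ∅
Q's transition system — 2 states:
  n0 = c.(a.0)\{a,b} :: -c-> n1
  n1 = (a.0)\{a,b} :: ∅
Coarsest stable partition (strong bisimilarity classes):
  B0 = {m0, n0}
  B1 = {m1, n1}
m0 ∈ B0, n0 ∈ B0 → same block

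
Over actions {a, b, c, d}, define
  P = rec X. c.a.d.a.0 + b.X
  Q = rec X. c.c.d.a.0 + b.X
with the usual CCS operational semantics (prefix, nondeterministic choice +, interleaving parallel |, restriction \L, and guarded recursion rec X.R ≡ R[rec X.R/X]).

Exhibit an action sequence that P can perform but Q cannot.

Reachable graph of P (5 states):
  m0 = rec X. c.a.d.a.0 + b.X ⊢ -b-> m0, -c-> m1
  m1 = a.d.a.0 ⊢ -a-> m2
  m2 = d.a.0 ⊢ -d-> m3
  m3 = a.0 ⊢ -a-> m4
  m4 = 0 ⊢ ·
Reachable graph of Q (5 states):
  n0 = rec X. c.c.d.a.0 + b.X ⊢ -b-> n0, -c-> n1
  n1 = c.d.a.0 ⊢ -c-> n2
  n2 = d.a.0 ⊢ -d-> n3
  n3 = a.0 ⊢ -a-> n4
  n4 = 0 ⊢ ·
Executing ca from P (initial set {m0}):
  step 1 (c): {m1}
  step 2 (a): {m2}
  ✓ P
Executing ca from Q (initial set {n0}):
  step 1 (c): {n1}
  step 2 (a): no successor for Q

ca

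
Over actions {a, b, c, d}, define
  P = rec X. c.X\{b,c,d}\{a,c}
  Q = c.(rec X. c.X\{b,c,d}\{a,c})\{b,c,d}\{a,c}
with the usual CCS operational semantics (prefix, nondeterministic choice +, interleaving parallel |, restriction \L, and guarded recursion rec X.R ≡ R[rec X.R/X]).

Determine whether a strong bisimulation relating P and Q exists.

YES

LTS(P): 2 reachable states
  p0 = rec X. c.X\{b,c,d}\{a,c} ⊢ -c-> p1
  p1 = (rec X. c.X\{b,c,d}\{a,c})\{b,c,d}\{a,c} ⊢ (no moves)
LTS(Q): 2 reachable states
  q0 = c.(rec X. c.X\{b,c,d}\{a,c})\{b,c,d}\{a,c} ⊢ -c-> q1
  q1 = (rec X. c.X\{b,c,d}\{a,c})\{b,c,d}\{a,c} ⊢ (no moves)
Partition-refinement fixed point:
  B0 = {p0, q0}
  B1 = {p1, q1}
p0 ∈ B0, q0 ∈ B0 → same block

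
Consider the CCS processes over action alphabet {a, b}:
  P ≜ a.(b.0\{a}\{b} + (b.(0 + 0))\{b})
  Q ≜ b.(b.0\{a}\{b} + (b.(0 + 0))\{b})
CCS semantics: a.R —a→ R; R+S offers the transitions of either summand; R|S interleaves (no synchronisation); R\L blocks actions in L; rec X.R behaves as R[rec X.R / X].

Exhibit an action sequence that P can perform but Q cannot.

P's transition system — 3 states:
  u0 = a.(b.0\{a}\{b} + (b.(0 + 0))\{b}) has moves ··a··> u1
  u1 = b.0\{a}\{b} + (b.(0 + 0))\{b} has moves ··b··> u2
  u2 = 0\{a}\{b} has moves deadlocked
Q's transition system — 3 states:
  v0 = b.(b.0\{a}\{b} + (b.(0 + 0))\{b}) has moves ··b··> v1
  v1 = b.0\{a}\{b} + (b.(0 + 0))\{b} has moves ··b··> v2
  v2 = 0\{a}\{b} has moves deadlocked
Executing a from P (initial set {u0}):
  step 1 (a): {u1}
  — P admits the full trace.
Executing a from Q (initial set {v0}):
  step 1 (a): ∅  — Q cannot continue

a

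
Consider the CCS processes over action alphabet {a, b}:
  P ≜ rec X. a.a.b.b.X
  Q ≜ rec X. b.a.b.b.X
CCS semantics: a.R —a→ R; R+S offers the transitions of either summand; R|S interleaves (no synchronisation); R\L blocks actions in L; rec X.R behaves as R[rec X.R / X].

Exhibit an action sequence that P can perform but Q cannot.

a

Reachable graph of P (4 states):
  s0 = rec X. a.a.b.b.X has moves —a→ s1
  s1 = a.b.b.(rec X. a.a.b.b.X) has moves —a→ s2
  s2 = b.b.(rec X. a.a.b.b.X) has moves —b→ s3
  s3 = b.(rec X. a.a.b.b.X) has moves —b→ s0
Reachable graph of Q (4 states):
  t0 = rec X. b.a.b.b.X has moves —b→ t1
  t1 = a.b.b.(rec X. b.a.b.b.X) has moves —a→ t2
  t2 = b.b.(rec X. b.a.b.b.X) has moves —b→ t3
  t3 = b.(rec X. b.a.b.b.X) has moves —b→ t0
Run σ = ⟨a⟩ on P: start {s0}
  step 1 (a): {s1}
  — P admits the full trace.
Run σ = ⟨a⟩ on Q: start {t0}
  step 1 (a): ∅  — Q cannot continue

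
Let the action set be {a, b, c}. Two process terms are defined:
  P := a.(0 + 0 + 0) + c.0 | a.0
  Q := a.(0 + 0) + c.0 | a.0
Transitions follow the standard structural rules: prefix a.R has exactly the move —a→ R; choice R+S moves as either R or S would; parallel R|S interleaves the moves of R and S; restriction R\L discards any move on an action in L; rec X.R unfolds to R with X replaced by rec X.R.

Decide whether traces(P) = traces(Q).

P's transition system — 5 states:
  s0 = a.(0 + 0 + 0) + c.0 | a.0 has moves ··a··> s1, ··a··> s2, ··c··> s3
  s1 = 0 + 0 + 0 has moves (no moves)
  s2 = c.0 | 0 has moves ··c··> s4
  s3 = 0 | a.0 has moves ··a··> s4
  s4 = 0 | 0 has moves (no moves)
Q's transition system — 5 states:
  t0 = a.(0 + 0) + c.0 | a.0 has moves ··a··> t1, ··a··> t2, ··c··> t3
  t1 = 0 + 0 has moves (no moves)
  t2 = c.0 | 0 has moves ··c··> t4
  t3 = 0 | a.0 has moves ··a··> t4
  t4 = 0 | 0 has moves (no moves)
Partition-refinement fixed point:
  B0 = {s0, t0}
  B1 = {s1, s4, t1, t4}
  B2 = {s2, t2}
  B3 = {s3, t3}
s0 ∈ B0, t0 ∈ B0 → same block
Bisimilar ⇒ trace-equivalent.

YES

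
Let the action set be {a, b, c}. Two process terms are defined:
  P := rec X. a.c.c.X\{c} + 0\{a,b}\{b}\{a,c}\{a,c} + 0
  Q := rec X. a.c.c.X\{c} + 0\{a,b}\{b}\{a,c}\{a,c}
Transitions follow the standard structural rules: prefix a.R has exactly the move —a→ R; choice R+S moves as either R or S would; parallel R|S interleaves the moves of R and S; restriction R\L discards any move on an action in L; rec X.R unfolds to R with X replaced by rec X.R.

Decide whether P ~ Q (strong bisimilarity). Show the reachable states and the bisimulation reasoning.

P's transition system — 5 states:
  m0 = rec X. a.c.c.X\{c} + 0\{a,b}\{b}\{a,c}\{a,c} + 0 | -a-> m1
  m1 = c.c.(rec X. a.c.c.X\{c} + 0\{a,b}\{b}\{a,c}\{a,c} + 0)\{c} | -c-> m2
  m2 = c.(rec X. a.c.c.X\{c} + 0\{a,b}\{b}\{a,c}\{a,c} + 0)\{c} | -c-> m3
  m3 = (rec X. a.c.c.X\{c} + 0\{a,b}\{b}\{a,c}\{a,c} + 0)\{c} | -a-> m4
  m4 = (c.c.(rec X. a.c.c.X\{c} + 0\{a,b}\{b}\{a,c}\{a,c} + 0)\{c})\{c} | ·
Q's transition system — 5 states:
  n0 = rec X. a.c.c.X\{c} + 0\{a,b}\{b}\{a,c}\{a,c} | -a-> n1
  n1 = c.c.(rec X. a.c.c.X\{c} + 0\{a,b}\{b}\{a,c}\{a,c})\{c} | -c-> n2
  n2 = c.(rec X. a.c.c.X\{c} + 0\{a,b}\{b}\{a,c}\{a,c})\{c} | -c-> n3
  n3 = (rec X. a.c.c.X\{c} + 0\{a,b}\{b}\{a,c}\{a,c})\{c} | -a-> n4
  n4 = (c.c.(rec X. a.c.c.X\{c} + 0\{a,b}\{b}\{a,c}\{a,c})\{c})\{c} | ·
Partition-refinement fixed point:
  B0 = {m0, n0}
  B1 = {m1, n1}
  B2 = {m2, n2}
  B3 = {m3, n3}
  B4 = {m4, n4}
m0 ∈ B0, n0 ∈ B0 → same block

P ~ Q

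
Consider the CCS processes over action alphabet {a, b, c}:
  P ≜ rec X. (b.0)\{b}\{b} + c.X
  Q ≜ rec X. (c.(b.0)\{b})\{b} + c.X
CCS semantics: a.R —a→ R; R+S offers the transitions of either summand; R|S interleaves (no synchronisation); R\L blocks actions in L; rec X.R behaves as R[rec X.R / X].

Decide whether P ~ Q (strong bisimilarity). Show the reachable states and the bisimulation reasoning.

P's transition system — 1 states:
  m0 = rec X. (b.0)\{b}\{b} + c.X :: -c-> m0
Q's transition system — 2 states:
  n0 = rec X. (c.(b.0)\{b})\{b} + c.X :: -c-> n0, -c-> n1
  n1 = (b.0)\{b}\{b} :: stopped
Partition-refinement fixed point:
  B0 = {m0}
  B1 = {n0}
  B2 = {n1}
m0 ∈ B0, n0 ∈ B1 → different blocks

not bisimilar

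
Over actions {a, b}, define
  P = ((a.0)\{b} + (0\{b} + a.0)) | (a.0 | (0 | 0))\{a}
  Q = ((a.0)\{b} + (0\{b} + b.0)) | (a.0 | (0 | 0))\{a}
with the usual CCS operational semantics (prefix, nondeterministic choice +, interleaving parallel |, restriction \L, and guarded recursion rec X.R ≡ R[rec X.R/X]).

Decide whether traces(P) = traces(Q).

LTS(P): 3 reachable states
  m0 = ((a.0)\{b} + (0\{b} + a.0)) | (a.0 | (0 | 0))\{a} | --a--▸ m1, --a--▸ m2
  m1 = 0 | (a.0 | (0 | 0))\{a} | (no moves)
  m2 = 0\{b} | (a.0 | (0 | 0))\{a} | (no moves)
LTS(Q): 3 reachable states
  n0 = ((a.0)\{b} + (0\{b} + b.0)) | (a.0 | (0 | 0))\{a} | --a--▸ n1, --b--▸ n2
  n1 = 0\{b} | (a.0 | (0 | 0))\{a} | (no moves)
  n2 = 0 | (a.0 | (0 | 0))\{a} | (no moves)
Trace ⟨b⟩ through Q, begin at {n0}:
  [1] b ⇒ {n2}
  — Q admits the full trace.
Trace ⟨b⟩ through P, begin at {m0}:
  [1] b ⇒ no successor for P

traces(P) ≠ traces(Q) — witness ⟨b⟩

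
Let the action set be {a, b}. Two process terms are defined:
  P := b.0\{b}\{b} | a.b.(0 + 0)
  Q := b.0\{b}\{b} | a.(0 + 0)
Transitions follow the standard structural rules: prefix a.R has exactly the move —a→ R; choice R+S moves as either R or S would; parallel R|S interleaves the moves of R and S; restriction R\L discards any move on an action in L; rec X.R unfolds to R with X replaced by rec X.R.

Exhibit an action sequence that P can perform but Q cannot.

P's transition system — 6 states:
  m0 = b.0\{b}\{b} | a.b.(0 + 0) ⊢ =a=> m1, =b=> m2
  m1 = b.0\{b}\{b} | b.(0 + 0) ⊢ =b=> m3, =b=> m4
  m2 = 0\{b}\{b} | a.b.(0 + 0) ⊢ =a=> m3
  m3 = 0\{b}\{b} | b.(0 + 0) ⊢ =b=> m5
  m4 = b.0\{b}\{b} | (0 + 0) ⊢ =b=> m5
  m5 = 0\{b}\{b} | (0 + 0) ⊢ deadlocked
Q's transition system — 4 states:
  n0 = b.0\{b}\{b} | a.(0 + 0) ⊢ =a=> n1, =b=> n2
  n1 = b.0\{b}\{b} | (0 + 0) ⊢ =b=> n3
  n2 = 0\{b}\{b} | a.(0 + 0) ⊢ =a=> n3
  n3 = 0\{b}\{b} | (0 + 0) ⊢ deadlocked
Executing abb from P (initial set {m0}):
  after a @ step 1: {m1}
  after b @ step 2: {m3, m4}
  after b @ step 3: {m5}
  ✓ P
Executing abb from Q (initial set {n0}):
  after a @ step 1: {n1}
  after b @ step 2: {n3}
  after b @ step 3: no successor for Q

abb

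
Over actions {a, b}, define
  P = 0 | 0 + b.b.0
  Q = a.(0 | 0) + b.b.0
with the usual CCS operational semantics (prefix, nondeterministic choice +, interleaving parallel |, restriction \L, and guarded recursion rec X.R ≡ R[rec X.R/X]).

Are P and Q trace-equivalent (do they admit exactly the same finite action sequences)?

Reachable graph of P (3 states):
  s0 = 0 | 0 + b.b.0 | -b-> s1
  s1 = b.0 | -b-> s2
  s2 = 0 | stopped
Reachable graph of Q (4 states):
  t0 = a.(0 | 0) + b.b.0 | -a-> t1, -b-> t2
  t1 = 0 | 0 | stopped
  t2 = b.0 | -b-> t3
  t3 = 0 | stopped
Executing a from Q (initial set {t0}):
  after a @ step 1: {t1}
  ✓ Q
Executing a from P (initial set {s0}):
  after a @ step 1: no successor for P

trace-distinct — witness ⟨a⟩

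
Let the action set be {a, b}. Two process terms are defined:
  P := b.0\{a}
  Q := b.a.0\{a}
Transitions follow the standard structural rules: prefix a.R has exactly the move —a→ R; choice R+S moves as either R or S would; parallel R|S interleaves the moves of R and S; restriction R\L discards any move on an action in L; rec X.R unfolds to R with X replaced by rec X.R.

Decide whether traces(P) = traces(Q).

LTS(P): 2 reachable states
  s0 = b.0\{a} → ··b··> s1
  s1 = 0\{a} → stopped
LTS(Q): 3 reachable states
  t0 = b.a.0\{a} → ··b··> t1
  t1 = a.0\{a} → ··a··> t2
  t2 = 0\{a} → stopped
Executing ba from Q (initial set {t0}):
  step 1 (b): {t1}
  step 2 (a): {t2}
  ✓ Q
Executing ba from P (initial set {s0}):
  step 1 (b): {s1}
  step 2 (a): ∅ (P stuck)

traces(P) ≠ traces(Q) — witness ⟨ba⟩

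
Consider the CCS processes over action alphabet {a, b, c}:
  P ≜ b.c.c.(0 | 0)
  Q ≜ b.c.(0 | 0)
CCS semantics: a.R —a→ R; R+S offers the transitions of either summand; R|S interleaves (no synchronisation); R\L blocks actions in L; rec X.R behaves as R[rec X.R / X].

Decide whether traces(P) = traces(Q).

Reachable graph of P (4 states):
  p0 = b.c.c.(0 | 0) → -b-> p1
  p1 = c.c.(0 | 0) → -c-> p2
  p2 = c.(0 | 0) → -c-> p3
  p3 = 0 | 0 → (no moves)
Reachable graph of Q (3 states):
  q0 = b.c.(0 | 0) → -b-> q1
  q1 = c.(0 | 0) → -c-> q2
  q2 = 0 | 0 → (no moves)
Run σ = ⟨bcc⟩ on P: start {p0}
  [1] b ⇒ {p1}
  [2] c ⇒ {p2}
  [3] c ⇒ {p3}
  — P admits the full trace.
Run σ = ⟨bcc⟩ on Q: start {q0}
  [1] b ⇒ {q1}
  [2] c ⇒ {q2}
  [3] c ⇒ no successor for Q

trace-distinct — witness ⟨bcc⟩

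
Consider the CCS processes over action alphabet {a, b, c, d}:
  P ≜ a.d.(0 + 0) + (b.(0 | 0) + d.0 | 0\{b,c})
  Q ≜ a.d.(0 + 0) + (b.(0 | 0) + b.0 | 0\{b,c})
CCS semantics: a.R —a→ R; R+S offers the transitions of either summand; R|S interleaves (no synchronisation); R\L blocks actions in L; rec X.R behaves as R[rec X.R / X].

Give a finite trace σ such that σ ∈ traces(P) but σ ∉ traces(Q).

P's transition system — 5 states:
  s0 = a.d.(0 + 0) + (b.(0 | 0) + d.0 | 0\{b,c}) | =a=> s1, =b=> s2, =d=> s3
  s1 = d.(0 + 0) | =d=> s4
  s2 = 0 | 0 | deadlocked
  s3 = 0 | 0\{b,c} | deadlocked
  s4 = 0 + 0 | deadlocked
Q's transition system — 5 states:
  t0 = a.d.(0 + 0) + (b.(0 | 0) + b.0 | 0\{b,c}) | =a=> t1, =b=> t2, =b=> t3
  t1 = d.(0 + 0) | =d=> t4
  t2 = 0 | 0 | deadlocked
  t3 = 0 | 0\{b,c} | deadlocked
  t4 = 0 + 0 | deadlocked
Trace ⟨d⟩ through P, begin at {s0}:
  [1] d ⇒ {s3}
  ✓ P
Trace ⟨d⟩ through Q, begin at {t0}:
  [1] d ⇒ ∅ (Q stuck)

d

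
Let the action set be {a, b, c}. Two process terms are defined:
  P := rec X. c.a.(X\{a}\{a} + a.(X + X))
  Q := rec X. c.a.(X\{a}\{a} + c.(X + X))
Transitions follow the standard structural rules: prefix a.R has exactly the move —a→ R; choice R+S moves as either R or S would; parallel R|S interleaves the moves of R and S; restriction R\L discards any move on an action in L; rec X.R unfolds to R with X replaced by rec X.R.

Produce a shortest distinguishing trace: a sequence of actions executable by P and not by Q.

caa

LTS(P): 5 reachable states
  p0 = rec X. c.a.(X\{a}\{a} + a.(X + X)) | =c=> p1
  p1 = a.((rec X. c.a.(X\{a}\{a} + a.(X + X)))\{a}\{a} + a.((rec X. c.a.(X\{a}\{a} + a.(X + X))) + (rec X. c.a.(X\{a}\{a} + a.(X + X))))) | =a=> p2
  p2 = (rec X. c.a.(X\{a}\{a} + a.(X + X)))\{a}\{a} + a.((rec X. c.a.(X\{a}\{a} + a.(X + X))) + (rec X. c.a.(X\{a}\{a} + a.(X + X)))) | =a=> p3, =c=> p4
  p3 = (rec X. c.a.(X\{a}\{a} + a.(X + X))) + (rec X. c.a.(X\{a}\{a} + a.(X + X))) | =c=> p1
  p4 = (a.((rec X. c.a.(X\{a}\{a} + a.(X + X)))\{a}\{a} + a.((rec X. c.a.(X\{a}\{a} + a.(X + X))) + (rec X. c.a.(X\{a}\{a} + a.(X + X))))))\{a}\{a} | ∅
LTS(Q): 5 reachable states
  q0 = rec X. c.a.(X\{a}\{a} + c.(X + X)) | =c=> q1
  q1 = a.((rec X. c.a.(X\{a}\{a} + c.(X + X)))\{a}\{a} + c.((rec X. c.a.(X\{a}\{a} + c.(X + X))) + (rec X. c.a.(X\{a}\{a} + c.(X + X))))) | =a=> q2
  q2 = (rec X. c.a.(X\{a}\{a} + c.(X + X)))\{a}\{a} + c.((rec X. c.a.(X\{a}\{a} + c.(X + X))) + (rec X. c.a.(X\{a}\{a} + c.(X + X)))) | =c=> q3, =c=> q4
  q3 = (a.((rec X. c.a.(X\{a}\{a} + c.(X + X)))\{a}\{a} + c.((rec X. c.a.(X\{a}\{a} + c.(X + X))) + (rec X. c.a.(X\{a}\{a} + c.(X + X))))))\{a}\{a} | ∅
  q4 = (rec X. c.a.(X\{a}\{a} + c.(X + X))) + (rec X. c.a.(X\{a}\{a} + c.(X + X))) | =c=> q1
Run σ = ⟨caa⟩ on P: start {p0}
  step 1 (c): {p1}
  step 2 (a): {p2}
  step 3 (a): {p3}
  — P admits the full trace.
Run σ = ⟨caa⟩ on Q: start {q0}
  step 1 (c): {q1}
  step 2 (a): {q2}
  step 3 (a): ∅ (Q stuck)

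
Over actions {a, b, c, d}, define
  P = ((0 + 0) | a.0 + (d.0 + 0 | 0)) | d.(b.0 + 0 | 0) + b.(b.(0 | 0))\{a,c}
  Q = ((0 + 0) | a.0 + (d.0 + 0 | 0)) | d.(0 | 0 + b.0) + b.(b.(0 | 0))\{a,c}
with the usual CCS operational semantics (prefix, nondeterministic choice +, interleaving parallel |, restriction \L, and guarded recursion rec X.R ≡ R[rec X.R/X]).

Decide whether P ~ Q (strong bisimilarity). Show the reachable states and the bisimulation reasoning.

LTS(P): 11 reachable states
  s0 = ((0 + 0) | a.0 + (d.0 + 0 | 0)) | d.(b.0 + 0 | 0) + b.(b.(0 | 0))\{a,c} | —a→ s1, —b→ s2, —d→ s3, —d→ s4
  s1 = (0 + 0) | 0 | d.(b.0 + 0 | 0) | —d→ s5
  s2 = (b.(0 | 0))\{a,c} | —b→ s6
  s3 = ((0 + 0) | a.0 + (d.0 + 0 | 0)) | (b.0 + 0 | 0) | —a→ s5, —b→ s7, —d→ s8
  s4 = 0 | d.(b.0 + 0 | 0) | —d→ s8
  s5 = (0 + 0) | 0 | (b.0 + 0 | 0) | —b→ s9
  s6 = (0 | 0)\{a,c} | ∅
  s7 = ((0 + 0) | a.0 + (d.0 + 0 | 0)) | 0 | —a→ s9, —d→ s10
  s8 = 0 | (b.0 + 0 | 0) | —b→ s10
  s9 = (0 + 0) | 0 | 0 | ∅
  s10 = 0 | 0 | ∅
LTS(Q): 11 reachable states
  t0 = ((0 + 0) | a.0 + (d.0 + 0 | 0)) | d.(0 | 0 + b.0) + b.(b.(0 | 0))\{a,c} | —a→ t1, —b→ t2, —d→ t3, —d→ t4
  t1 = (0 + 0) | 0 | d.(0 | 0 + b.0) | —d→ t5
  t2 = (b.(0 | 0))\{a,c} | —b→ t6
  t3 = ((0 + 0) | a.0 + (d.0 + 0 | 0)) | (0 | 0 + b.0) | —a→ t5, —b→ t7, —d→ t8
  t4 = 0 | d.(0 | 0 + b.0) | —d→ t8
  t5 = (0 + 0) | 0 | (0 | 0 + b.0) | —b→ t9
  t6 = (0 | 0)\{a,c} | ∅
  t7 = ((0 + 0) | a.0 + (d.0 + 0 | 0)) | 0 | —a→ t9, —d→ t10
  t8 = 0 | (0 | 0 + b.0) | —b→ t10
  t9 = (0 + 0) | 0 | 0 | ∅
  t10 = 0 | 0 | ∅
Bisimilarity quotient blocks:
  B0 = {s0, t0}
  B1 = {s3, t3}
  B2 = {s7, t7}
  B3 = {s10, s6, s9, t10, t6, t9}
  B4 = {s2, s5, s8, t2, t5, t8}
  B5 = {s1, s4, t1, t4}
s0 ∈ B0, t0 ∈ B0 → same block

YES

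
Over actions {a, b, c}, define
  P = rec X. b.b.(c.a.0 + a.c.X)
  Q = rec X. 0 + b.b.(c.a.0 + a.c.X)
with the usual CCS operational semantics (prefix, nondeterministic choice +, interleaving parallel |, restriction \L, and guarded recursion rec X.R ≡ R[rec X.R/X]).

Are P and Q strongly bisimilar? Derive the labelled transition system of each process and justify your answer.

YES

LTS(P): 6 reachable states
  p0 = rec X. b.b.(c.a.0 + a.c.X) | ··b··> p1
  p1 = b.(c.a.0 + a.c.(rec X. b.b.(c.a.0 + a.c.X))) | ··b··> p2
  p2 = c.a.0 + a.c.(rec X. b.b.(c.a.0 + a.c.X)) | ··a··> p3, ··c··> p4
  p3 = c.(rec X. b.b.(c.a.0 + a.c.X)) | ··c··> p0
  p4 = a.0 | ··a··> p5
  p5 = 0 | stopped
LTS(Q): 6 reachable states
  q0 = rec X. 0 + b.b.(c.a.0 + a.c.X) | ··b··> q1
  q1 = b.(c.a.0 + a.c.(rec X. 0 + b.b.(c.a.0 + a.c.X))) | ··b··> q2
  q2 = c.a.0 + a.c.(rec X. 0 + b.b.(c.a.0 + a.c.X)) | ··a··> q3, ··c··> q4
  q3 = c.(rec X. 0 + b.b.(c.a.0 + a.c.X)) | ··c··> q0
  q4 = a.0 | ··a··> q5
  q5 = 0 | stopped
Partition-refinement fixed point:
  B0 = {p0, q0}
  B1 = {p1, q1}
  B2 = {p2, q2}
  B3 = {p3, q3}
  B4 = {p4, q4}
  B5 = {p5, q5}
p0 ∈ B0, q0 ∈ B0 → same block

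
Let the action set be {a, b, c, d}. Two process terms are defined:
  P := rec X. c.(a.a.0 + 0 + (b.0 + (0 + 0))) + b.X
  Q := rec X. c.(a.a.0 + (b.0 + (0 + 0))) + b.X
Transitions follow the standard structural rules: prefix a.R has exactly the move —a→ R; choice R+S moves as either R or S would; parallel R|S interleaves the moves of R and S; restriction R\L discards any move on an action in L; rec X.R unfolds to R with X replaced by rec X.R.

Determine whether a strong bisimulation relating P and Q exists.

bisimilar

LTS(P): 4 reachable states
  u0 = rec X. c.(a.a.0 + 0 + (b.0 + (0 + 0))) + b.X | -b-> u0, -c-> u1
  u1 = a.a.0 + 0 + (b.0 + (0 + 0)) | -a-> u2, -b-> u3
  u2 = a.0 | -a-> u3
  u3 = 0 | stopped
LTS(Q): 4 reachable states
  v0 = rec X. c.(a.a.0 + (b.0 + (0 + 0))) + b.X | -b-> v0, -c-> v1
  v1 = a.a.0 + (b.0 + (0 + 0)) | -a-> v2, -b-> v3
  v2 = a.0 | -a-> v3
  v3 = 0 | stopped
Partition-refinement fixed point:
  B0 = {u0, v0}
  B1 = {u1, v1}
  B2 = {u3, v3}
  B3 = {u2, v2}
u0 ∈ B0, v0 ∈ B0 → same block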